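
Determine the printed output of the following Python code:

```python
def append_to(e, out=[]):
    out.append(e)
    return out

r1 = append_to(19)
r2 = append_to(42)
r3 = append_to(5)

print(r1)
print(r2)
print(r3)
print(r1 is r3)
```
[19, 42, 5]
[19, 42, 5]
[19, 42, 5]
True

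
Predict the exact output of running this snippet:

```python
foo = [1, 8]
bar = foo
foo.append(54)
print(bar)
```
[1, 8, 54]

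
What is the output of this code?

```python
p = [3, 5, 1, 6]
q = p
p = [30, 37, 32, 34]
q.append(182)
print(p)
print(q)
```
[30, 37, 32, 34]
[3, 5, 1, 6, 182]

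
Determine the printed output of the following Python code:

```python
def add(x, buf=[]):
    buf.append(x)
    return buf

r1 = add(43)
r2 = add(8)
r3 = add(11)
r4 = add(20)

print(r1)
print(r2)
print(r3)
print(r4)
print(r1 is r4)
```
[43, 8, 11, 20]
[43, 8, 11, 20]
[43, 8, 11, 20]
[43, 8, 11, 20]
True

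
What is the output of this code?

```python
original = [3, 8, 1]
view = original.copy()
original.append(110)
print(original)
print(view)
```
[3, 8, 1, 110]
[3, 8, 1]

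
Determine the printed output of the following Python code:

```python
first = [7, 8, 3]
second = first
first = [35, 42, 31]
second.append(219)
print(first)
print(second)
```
[35, 42, 31]
[7, 8, 3, 219]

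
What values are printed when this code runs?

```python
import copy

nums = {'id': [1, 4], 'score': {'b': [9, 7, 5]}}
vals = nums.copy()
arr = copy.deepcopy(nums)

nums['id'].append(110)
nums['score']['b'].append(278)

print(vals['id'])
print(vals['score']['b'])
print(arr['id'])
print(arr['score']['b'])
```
[1, 4, 110]
[9, 7, 5, 278]
[1, 4]
[9, 7, 5]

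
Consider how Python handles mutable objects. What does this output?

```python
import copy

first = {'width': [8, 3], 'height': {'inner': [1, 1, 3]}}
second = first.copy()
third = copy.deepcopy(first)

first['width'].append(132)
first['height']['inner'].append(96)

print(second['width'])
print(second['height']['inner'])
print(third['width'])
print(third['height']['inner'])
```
[8, 3, 132]
[1, 1, 3, 96]
[8, 3]
[1, 1, 3]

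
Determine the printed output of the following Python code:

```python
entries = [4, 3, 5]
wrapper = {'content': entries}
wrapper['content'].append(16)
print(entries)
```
[4, 3, 5, 16]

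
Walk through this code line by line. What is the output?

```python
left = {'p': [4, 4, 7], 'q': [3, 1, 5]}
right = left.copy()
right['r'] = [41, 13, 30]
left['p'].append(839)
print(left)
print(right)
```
{'p': [4, 4, 7, 839], 'q': [3, 1, 5]}
{'p': [4, 4, 7, 839], 'q': [3, 1, 5], 'r': [41, 13, 30]}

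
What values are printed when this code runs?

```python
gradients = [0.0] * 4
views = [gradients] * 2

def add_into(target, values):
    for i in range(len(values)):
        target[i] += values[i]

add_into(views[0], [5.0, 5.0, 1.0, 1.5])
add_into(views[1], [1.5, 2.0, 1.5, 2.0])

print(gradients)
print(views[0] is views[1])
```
[6.5, 7.0, 2.5, 3.5]
True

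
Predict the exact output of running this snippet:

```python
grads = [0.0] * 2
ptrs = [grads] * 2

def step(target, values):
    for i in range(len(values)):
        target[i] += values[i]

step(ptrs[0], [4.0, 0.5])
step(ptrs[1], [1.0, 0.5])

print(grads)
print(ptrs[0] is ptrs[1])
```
[5.0, 1.0]
True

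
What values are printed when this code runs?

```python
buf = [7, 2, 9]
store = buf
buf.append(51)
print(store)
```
[7, 2, 9, 51]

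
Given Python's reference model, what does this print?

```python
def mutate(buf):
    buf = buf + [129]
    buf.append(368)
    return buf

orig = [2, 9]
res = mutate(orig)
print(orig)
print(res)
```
[2, 9]
[2, 9, 129, 368]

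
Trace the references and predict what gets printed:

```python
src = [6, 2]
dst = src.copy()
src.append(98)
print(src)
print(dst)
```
[6, 2, 98]
[6, 2]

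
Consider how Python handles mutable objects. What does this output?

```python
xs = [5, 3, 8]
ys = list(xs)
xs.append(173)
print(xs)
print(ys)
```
[5, 3, 8, 173]
[5, 3, 8]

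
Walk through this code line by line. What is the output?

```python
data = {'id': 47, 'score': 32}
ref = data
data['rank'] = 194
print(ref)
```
{'id': 47, 'score': 32, 'rank': 194}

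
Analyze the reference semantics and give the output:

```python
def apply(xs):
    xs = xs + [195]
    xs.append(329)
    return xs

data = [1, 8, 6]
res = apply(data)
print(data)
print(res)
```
[1, 8, 6]
[1, 8, 6, 195, 329]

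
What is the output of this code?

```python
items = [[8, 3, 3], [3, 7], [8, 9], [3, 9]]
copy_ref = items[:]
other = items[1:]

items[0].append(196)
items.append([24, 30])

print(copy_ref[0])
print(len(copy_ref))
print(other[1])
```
[8, 3, 3, 196]
4
[8, 9]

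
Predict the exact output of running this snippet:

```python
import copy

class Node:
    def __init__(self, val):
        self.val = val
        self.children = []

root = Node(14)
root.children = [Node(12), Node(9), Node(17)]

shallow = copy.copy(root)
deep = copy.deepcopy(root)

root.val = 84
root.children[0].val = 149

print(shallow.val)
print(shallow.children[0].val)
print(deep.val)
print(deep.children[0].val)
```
14
149
14
12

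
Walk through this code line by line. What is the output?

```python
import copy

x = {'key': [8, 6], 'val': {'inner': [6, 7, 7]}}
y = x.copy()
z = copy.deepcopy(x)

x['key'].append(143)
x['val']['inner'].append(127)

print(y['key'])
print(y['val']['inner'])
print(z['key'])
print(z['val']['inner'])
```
[8, 6, 143]
[6, 7, 7, 127]
[8, 6]
[6, 7, 7]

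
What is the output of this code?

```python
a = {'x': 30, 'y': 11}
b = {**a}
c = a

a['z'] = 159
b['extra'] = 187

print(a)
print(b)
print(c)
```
{'x': 30, 'y': 11, 'z': 159}
{'x': 30, 'y': 11, 'extra': 187}
{'x': 30, 'y': 11, 'z': 159}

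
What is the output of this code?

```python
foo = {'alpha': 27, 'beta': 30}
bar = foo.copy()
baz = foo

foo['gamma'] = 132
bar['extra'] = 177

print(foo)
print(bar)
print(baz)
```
{'alpha': 27, 'beta': 30, 'gamma': 132}
{'alpha': 27, 'beta': 30, 'extra': 177}
{'alpha': 27, 'beta': 30, 'gamma': 132}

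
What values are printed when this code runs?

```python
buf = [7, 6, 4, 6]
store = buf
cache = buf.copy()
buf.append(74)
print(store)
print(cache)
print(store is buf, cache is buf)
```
[7, 6, 4, 6, 74]
[7, 6, 4, 6]
True False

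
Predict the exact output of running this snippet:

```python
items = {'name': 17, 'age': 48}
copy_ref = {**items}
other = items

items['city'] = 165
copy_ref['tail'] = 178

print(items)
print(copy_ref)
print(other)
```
{'name': 17, 'age': 48, 'city': 165}
{'name': 17, 'age': 48, 'tail': 178}
{'name': 17, 'age': 48, 'city': 165}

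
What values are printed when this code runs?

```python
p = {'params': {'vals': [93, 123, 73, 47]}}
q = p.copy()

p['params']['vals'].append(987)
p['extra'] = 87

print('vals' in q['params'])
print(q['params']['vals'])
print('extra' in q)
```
True
[93, 123, 73, 47, 987]
False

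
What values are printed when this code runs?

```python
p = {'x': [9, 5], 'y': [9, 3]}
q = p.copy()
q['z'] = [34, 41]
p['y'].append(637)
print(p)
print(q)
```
{'x': [9, 5], 'y': [9, 3, 637]}
{'x': [9, 5], 'y': [9, 3, 637], 'z': [34, 41]}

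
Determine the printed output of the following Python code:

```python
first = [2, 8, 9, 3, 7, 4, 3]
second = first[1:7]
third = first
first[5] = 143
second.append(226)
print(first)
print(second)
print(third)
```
[2, 8, 9, 3, 7, 143, 3]
[8, 9, 3, 7, 4, 3, 226]
[2, 8, 9, 3, 7, 143, 3]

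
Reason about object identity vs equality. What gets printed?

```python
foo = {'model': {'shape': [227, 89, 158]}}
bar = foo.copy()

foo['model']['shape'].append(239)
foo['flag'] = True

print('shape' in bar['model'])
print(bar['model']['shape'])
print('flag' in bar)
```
True
[227, 89, 158, 239]
False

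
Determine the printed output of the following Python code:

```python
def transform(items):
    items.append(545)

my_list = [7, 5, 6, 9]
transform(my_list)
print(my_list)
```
[7, 5, 6, 9, 545]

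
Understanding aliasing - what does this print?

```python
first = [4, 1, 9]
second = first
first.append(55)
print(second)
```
[4, 1, 9, 55]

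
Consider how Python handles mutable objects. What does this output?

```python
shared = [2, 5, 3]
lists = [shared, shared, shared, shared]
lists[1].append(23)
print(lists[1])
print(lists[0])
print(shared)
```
[2, 5, 3, 23]
[2, 5, 3, 23]
[2, 5, 3, 23]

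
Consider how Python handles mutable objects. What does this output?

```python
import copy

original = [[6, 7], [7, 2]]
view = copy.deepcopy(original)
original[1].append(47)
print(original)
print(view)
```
[[6, 7], [7, 2, 47]]
[[6, 7], [7, 2]]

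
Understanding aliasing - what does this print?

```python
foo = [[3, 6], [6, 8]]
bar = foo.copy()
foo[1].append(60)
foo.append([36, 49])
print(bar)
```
[[3, 6], [6, 8, 60]]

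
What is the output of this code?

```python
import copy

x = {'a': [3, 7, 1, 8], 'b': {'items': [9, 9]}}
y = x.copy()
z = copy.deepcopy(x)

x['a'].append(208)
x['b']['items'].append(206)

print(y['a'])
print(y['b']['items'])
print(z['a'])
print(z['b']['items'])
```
[3, 7, 1, 8, 208]
[9, 9, 206]
[3, 7, 1, 8]
[9, 9]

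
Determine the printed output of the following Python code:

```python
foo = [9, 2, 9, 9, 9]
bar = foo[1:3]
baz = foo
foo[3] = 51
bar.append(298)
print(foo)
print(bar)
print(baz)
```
[9, 2, 9, 51, 9]
[2, 9, 298]
[9, 2, 9, 51, 9]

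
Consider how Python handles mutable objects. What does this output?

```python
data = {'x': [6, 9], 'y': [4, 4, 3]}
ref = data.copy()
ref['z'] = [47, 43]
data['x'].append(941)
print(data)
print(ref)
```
{'x': [6, 9, 941], 'y': [4, 4, 3]}
{'x': [6, 9, 941], 'y': [4, 4, 3], 'z': [47, 43]}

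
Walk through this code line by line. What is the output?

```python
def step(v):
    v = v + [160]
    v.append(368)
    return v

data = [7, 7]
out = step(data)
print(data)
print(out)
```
[7, 7]
[7, 7, 160, 368]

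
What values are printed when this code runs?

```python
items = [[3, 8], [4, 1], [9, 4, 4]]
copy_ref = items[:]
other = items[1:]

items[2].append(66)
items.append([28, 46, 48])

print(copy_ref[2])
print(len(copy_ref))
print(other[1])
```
[9, 4, 4, 66]
3
[9, 4, 4, 66]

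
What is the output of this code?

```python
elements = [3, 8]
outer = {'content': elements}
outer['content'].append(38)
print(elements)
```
[3, 8, 38]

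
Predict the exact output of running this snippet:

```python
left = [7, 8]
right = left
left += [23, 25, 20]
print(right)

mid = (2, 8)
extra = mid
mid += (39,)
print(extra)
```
[7, 8, 23, 25, 20]
(2, 8)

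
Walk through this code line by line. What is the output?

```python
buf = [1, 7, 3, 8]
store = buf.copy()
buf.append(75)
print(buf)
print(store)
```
[1, 7, 3, 8, 75]
[1, 7, 3, 8]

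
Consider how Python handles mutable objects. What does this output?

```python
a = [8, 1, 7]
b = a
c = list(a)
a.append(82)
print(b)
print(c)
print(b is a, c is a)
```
[8, 1, 7, 82]
[8, 1, 7]
True False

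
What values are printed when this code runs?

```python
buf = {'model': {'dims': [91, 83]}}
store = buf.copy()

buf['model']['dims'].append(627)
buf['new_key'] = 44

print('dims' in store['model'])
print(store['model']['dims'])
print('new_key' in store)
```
True
[91, 83, 627]
False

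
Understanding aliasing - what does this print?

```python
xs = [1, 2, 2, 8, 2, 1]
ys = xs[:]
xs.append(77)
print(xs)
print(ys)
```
[1, 2, 2, 8, 2, 1, 77]
[1, 2, 2, 8, 2, 1]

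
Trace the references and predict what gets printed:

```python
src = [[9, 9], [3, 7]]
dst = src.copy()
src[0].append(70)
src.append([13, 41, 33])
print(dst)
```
[[9, 9, 70], [3, 7]]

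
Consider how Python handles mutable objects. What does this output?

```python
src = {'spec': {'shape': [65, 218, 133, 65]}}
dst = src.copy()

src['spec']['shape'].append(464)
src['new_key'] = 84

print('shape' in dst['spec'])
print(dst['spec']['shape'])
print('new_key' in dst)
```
True
[65, 218, 133, 65, 464]
False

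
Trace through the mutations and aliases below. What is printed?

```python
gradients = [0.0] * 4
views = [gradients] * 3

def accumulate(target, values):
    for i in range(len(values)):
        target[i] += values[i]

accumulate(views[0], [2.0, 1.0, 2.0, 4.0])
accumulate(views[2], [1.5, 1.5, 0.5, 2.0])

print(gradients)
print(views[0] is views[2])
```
[3.5, 2.5, 2.5, 6.0]
True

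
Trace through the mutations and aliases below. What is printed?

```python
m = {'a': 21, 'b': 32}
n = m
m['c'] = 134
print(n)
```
{'a': 21, 'b': 32, 'c': 134}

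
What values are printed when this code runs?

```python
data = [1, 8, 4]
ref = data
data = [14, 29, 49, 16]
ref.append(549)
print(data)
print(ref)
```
[14, 29, 49, 16]
[1, 8, 4, 549]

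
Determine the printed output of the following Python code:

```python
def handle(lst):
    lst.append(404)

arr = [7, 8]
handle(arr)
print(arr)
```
[7, 8, 404]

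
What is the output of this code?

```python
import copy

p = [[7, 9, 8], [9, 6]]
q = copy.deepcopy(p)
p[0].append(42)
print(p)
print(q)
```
[[7, 9, 8, 42], [9, 6]]
[[7, 9, 8], [9, 6]]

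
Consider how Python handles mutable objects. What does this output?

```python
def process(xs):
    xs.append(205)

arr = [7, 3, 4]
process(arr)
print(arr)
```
[7, 3, 4, 205]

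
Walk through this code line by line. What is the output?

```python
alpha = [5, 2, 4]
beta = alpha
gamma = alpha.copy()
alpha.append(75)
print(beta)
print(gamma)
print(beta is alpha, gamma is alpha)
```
[5, 2, 4, 75]
[5, 2, 4]
True False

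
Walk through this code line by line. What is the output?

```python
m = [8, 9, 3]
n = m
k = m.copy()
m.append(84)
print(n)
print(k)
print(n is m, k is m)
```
[8, 9, 3, 84]
[8, 9, 3]
True False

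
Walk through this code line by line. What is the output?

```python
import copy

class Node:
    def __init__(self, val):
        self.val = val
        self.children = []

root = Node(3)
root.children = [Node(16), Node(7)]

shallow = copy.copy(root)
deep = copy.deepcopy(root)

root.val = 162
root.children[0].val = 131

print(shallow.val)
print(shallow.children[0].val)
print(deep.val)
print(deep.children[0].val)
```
3
131
3
16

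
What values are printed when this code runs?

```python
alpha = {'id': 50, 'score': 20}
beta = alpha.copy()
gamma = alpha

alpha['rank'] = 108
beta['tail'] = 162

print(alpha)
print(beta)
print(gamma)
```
{'id': 50, 'score': 20, 'rank': 108}
{'id': 50, 'score': 20, 'tail': 162}
{'id': 50, 'score': 20, 'rank': 108}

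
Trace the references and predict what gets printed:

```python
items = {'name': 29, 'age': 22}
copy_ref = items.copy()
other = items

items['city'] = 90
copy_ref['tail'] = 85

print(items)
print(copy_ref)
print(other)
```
{'name': 29, 'age': 22, 'city': 90}
{'name': 29, 'age': 22, 'tail': 85}
{'name': 29, 'age': 22, 'city': 90}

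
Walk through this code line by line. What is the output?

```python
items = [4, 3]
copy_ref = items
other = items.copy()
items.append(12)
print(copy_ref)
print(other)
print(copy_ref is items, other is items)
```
[4, 3, 12]
[4, 3]
True False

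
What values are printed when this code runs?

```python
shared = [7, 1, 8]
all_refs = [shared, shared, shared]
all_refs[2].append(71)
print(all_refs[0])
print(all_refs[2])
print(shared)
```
[7, 1, 8, 71]
[7, 1, 8, 71]
[7, 1, 8, 71]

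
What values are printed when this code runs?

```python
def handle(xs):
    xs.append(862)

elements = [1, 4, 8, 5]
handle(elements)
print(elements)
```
[1, 4, 8, 5, 862]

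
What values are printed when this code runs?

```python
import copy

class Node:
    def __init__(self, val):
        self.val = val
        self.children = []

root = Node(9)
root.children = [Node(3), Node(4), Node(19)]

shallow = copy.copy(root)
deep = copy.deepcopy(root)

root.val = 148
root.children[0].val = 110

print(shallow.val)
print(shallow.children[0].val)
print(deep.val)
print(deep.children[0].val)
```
9
110
9
3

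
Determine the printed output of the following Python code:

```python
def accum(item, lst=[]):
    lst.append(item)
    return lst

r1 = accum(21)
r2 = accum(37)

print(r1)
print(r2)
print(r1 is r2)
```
[21, 37]
[21, 37]
True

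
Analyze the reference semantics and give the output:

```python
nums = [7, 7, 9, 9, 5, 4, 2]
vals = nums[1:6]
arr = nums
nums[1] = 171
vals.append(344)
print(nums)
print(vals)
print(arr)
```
[7, 171, 9, 9, 5, 4, 2]
[7, 9, 9, 5, 4, 344]
[7, 171, 9, 9, 5, 4, 2]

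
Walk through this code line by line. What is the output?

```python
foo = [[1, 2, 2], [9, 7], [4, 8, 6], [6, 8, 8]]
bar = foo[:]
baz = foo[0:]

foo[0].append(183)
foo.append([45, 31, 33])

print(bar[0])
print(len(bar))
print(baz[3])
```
[1, 2, 2, 183]
4
[6, 8, 8]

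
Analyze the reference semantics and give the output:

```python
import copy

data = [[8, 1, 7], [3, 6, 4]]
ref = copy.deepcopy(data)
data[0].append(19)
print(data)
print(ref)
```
[[8, 1, 7, 19], [3, 6, 4]]
[[8, 1, 7], [3, 6, 4]]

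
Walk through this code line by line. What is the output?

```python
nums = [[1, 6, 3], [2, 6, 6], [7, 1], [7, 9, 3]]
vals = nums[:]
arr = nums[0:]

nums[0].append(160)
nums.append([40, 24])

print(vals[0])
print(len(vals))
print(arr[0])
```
[1, 6, 3, 160]
4
[1, 6, 3, 160]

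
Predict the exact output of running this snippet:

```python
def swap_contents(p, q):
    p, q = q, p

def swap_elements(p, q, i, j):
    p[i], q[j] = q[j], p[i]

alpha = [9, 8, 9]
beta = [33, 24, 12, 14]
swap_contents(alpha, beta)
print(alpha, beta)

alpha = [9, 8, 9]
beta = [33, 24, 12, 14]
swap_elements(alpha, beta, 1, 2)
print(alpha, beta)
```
[9, 8, 9] [33, 24, 12, 14]
[9, 12, 9] [33, 24, 8, 14]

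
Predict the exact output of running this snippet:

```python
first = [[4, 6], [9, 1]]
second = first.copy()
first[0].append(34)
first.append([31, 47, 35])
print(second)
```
[[4, 6, 34], [9, 1]]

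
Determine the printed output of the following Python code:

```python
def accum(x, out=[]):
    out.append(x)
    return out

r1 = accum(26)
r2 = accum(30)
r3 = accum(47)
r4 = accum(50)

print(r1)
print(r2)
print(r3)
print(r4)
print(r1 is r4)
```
[26, 30, 47, 50]
[26, 30, 47, 50]
[26, 30, 47, 50]
[26, 30, 47, 50]
True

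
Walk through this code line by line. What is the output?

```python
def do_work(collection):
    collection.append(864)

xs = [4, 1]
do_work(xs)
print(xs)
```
[4, 1, 864]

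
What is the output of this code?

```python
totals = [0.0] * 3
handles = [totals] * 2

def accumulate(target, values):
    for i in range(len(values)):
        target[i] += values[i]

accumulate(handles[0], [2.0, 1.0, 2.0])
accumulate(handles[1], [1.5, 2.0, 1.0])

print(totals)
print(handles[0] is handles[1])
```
[3.5, 3.0, 3.0]
True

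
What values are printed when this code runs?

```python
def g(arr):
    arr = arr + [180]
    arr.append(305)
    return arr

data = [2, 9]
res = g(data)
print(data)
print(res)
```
[2, 9]
[2, 9, 180, 305]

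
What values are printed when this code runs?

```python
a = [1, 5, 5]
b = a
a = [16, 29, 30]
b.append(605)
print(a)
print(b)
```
[16, 29, 30]
[1, 5, 5, 605]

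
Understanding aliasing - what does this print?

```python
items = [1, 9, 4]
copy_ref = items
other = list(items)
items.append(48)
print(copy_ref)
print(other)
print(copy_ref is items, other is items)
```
[1, 9, 4, 48]
[1, 9, 4]
True False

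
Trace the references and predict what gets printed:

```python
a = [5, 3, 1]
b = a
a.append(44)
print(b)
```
[5, 3, 1, 44]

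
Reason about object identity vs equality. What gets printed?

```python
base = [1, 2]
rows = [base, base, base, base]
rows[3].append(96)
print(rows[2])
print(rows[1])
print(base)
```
[1, 2, 96]
[1, 2, 96]
[1, 2, 96]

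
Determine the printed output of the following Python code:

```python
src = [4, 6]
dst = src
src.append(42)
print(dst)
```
[4, 6, 42]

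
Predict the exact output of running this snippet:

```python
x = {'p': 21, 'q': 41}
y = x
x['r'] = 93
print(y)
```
{'p': 21, 'q': 41, 'r': 93}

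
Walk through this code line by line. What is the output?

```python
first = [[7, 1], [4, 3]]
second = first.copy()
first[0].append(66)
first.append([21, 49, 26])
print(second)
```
[[7, 1, 66], [4, 3]]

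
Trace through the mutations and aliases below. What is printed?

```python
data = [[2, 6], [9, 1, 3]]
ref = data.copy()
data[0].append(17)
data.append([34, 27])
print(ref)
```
[[2, 6, 17], [9, 1, 3]]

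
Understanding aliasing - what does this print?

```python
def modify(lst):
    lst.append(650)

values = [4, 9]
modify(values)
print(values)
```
[4, 9, 650]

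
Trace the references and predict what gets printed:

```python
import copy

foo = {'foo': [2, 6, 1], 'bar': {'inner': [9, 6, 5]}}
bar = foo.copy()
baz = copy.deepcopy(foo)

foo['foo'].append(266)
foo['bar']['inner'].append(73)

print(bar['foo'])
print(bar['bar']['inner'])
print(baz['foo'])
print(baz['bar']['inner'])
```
[2, 6, 1, 266]
[9, 6, 5, 73]
[2, 6, 1]
[9, 6, 5]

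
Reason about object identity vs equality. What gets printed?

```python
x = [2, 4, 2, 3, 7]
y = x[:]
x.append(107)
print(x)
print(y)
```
[2, 4, 2, 3, 7, 107]
[2, 4, 2, 3, 7]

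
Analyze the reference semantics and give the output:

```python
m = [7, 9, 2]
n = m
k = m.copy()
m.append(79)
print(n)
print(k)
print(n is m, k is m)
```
[7, 9, 2, 79]
[7, 9, 2]
True False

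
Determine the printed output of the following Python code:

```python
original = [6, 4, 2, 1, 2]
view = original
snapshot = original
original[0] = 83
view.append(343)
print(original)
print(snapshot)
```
[83, 4, 2, 1, 2, 343]
[83, 4, 2, 1, 2, 343]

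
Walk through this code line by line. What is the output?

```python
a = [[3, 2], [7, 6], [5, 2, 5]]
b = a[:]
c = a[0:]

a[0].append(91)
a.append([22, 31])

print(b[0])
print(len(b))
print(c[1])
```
[3, 2, 91]
3
[7, 6]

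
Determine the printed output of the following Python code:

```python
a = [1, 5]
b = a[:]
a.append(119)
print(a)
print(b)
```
[1, 5, 119]
[1, 5]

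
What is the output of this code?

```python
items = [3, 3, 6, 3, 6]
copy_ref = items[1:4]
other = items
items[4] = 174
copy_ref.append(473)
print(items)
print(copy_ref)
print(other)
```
[3, 3, 6, 3, 174]
[3, 6, 3, 473]
[3, 3, 6, 3, 174]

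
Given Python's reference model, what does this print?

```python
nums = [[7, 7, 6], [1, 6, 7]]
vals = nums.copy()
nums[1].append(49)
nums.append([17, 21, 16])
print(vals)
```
[[7, 7, 6], [1, 6, 7, 49]]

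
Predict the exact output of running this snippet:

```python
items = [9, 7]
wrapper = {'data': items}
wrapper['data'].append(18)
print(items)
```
[9, 7, 18]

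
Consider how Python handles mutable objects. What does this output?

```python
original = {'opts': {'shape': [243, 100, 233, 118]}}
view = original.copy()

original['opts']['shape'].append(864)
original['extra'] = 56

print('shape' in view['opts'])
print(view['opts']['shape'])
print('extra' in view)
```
True
[243, 100, 233, 118, 864]
False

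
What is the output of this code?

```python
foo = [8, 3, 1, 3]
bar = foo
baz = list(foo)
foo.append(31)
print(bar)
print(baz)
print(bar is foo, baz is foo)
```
[8, 3, 1, 3, 31]
[8, 3, 1, 3]
True False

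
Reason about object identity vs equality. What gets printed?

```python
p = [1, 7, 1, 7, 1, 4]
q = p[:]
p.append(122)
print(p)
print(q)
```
[1, 7, 1, 7, 1, 4, 122]
[1, 7, 1, 7, 1, 4]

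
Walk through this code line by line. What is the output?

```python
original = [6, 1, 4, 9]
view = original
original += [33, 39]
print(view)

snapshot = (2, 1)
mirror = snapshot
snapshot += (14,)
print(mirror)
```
[6, 1, 4, 9, 33, 39]
(2, 1)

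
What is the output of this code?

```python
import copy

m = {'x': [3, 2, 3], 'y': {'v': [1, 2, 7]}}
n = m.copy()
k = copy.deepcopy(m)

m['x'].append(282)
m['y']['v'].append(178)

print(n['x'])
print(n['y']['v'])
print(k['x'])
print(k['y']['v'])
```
[3, 2, 3, 282]
[1, 2, 7, 178]
[3, 2, 3]
[1, 2, 7]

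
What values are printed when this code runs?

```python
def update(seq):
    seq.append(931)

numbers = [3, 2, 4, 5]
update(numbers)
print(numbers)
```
[3, 2, 4, 5, 931]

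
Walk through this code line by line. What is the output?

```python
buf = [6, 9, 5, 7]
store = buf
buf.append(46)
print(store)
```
[6, 9, 5, 7, 46]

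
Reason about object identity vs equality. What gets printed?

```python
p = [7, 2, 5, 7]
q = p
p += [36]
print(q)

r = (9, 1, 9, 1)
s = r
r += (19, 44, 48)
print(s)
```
[7, 2, 5, 7, 36]
(9, 1, 9, 1)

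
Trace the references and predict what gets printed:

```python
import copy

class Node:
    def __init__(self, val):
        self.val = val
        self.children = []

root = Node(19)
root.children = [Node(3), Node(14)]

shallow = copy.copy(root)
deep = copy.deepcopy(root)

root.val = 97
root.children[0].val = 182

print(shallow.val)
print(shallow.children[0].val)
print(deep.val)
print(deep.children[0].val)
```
19
182
19
3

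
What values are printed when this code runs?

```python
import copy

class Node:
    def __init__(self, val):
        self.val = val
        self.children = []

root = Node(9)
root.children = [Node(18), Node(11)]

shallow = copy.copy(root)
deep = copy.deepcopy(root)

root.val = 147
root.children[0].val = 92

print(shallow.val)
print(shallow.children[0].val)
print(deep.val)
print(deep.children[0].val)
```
9
92
9
18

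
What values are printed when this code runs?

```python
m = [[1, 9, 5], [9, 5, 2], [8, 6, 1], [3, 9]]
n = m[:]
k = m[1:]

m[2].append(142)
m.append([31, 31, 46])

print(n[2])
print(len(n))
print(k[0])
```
[8, 6, 1, 142]
4
[9, 5, 2]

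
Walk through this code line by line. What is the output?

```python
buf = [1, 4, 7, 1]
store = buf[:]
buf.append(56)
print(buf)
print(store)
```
[1, 4, 7, 1, 56]
[1, 4, 7, 1]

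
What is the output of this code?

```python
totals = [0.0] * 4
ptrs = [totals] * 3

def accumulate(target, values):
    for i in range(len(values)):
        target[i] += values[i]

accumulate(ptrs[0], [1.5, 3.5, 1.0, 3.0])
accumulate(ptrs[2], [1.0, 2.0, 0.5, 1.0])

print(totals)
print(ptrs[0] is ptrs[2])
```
[2.5, 5.5, 1.5, 4.0]
True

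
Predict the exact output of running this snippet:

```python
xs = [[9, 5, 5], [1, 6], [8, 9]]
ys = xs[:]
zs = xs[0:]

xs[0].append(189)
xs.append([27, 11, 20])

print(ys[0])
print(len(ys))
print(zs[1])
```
[9, 5, 5, 189]
3
[1, 6]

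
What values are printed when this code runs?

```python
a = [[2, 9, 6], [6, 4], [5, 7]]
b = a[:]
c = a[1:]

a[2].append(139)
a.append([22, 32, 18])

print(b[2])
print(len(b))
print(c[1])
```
[5, 7, 139]
3
[5, 7, 139]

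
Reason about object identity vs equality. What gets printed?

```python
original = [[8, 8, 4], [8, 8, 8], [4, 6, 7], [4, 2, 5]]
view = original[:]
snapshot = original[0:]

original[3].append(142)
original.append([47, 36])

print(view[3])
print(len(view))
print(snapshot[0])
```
[4, 2, 5, 142]
4
[8, 8, 4]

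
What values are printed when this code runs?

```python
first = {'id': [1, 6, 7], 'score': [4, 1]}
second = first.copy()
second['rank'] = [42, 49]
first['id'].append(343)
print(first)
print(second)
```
{'id': [1, 6, 7, 343], 'score': [4, 1]}
{'id': [1, 6, 7, 343], 'score': [4, 1], 'rank': [42, 49]}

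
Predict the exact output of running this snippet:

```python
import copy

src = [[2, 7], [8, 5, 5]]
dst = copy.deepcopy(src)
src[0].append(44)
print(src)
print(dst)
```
[[2, 7, 44], [8, 5, 5]]
[[2, 7], [8, 5, 5]]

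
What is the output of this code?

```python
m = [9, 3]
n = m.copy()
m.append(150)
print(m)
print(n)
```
[9, 3, 150]
[9, 3]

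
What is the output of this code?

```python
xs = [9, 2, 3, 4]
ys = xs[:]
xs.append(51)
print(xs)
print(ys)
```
[9, 2, 3, 4, 51]
[9, 2, 3, 4]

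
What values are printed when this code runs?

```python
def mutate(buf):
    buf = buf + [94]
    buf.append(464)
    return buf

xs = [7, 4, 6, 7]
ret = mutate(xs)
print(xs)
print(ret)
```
[7, 4, 6, 7]
[7, 4, 6, 7, 94, 464]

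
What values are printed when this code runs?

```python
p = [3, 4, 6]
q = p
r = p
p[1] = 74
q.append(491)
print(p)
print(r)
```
[3, 74, 6, 491]
[3, 74, 6, 491]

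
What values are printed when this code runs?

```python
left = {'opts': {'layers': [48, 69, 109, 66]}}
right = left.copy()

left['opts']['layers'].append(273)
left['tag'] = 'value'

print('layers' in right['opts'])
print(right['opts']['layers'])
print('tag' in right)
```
True
[48, 69, 109, 66, 273]
False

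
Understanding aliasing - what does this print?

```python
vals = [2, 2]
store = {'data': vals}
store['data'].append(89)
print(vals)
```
[2, 2, 89]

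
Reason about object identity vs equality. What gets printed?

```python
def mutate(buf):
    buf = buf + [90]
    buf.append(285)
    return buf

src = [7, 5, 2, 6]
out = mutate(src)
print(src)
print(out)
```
[7, 5, 2, 6]
[7, 5, 2, 6, 90, 285]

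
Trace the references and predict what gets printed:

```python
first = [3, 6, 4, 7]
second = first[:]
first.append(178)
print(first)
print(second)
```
[3, 6, 4, 7, 178]
[3, 6, 4, 7]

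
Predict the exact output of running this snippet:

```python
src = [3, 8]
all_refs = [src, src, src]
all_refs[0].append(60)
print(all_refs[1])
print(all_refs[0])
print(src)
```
[3, 8, 60]
[3, 8, 60]
[3, 8, 60]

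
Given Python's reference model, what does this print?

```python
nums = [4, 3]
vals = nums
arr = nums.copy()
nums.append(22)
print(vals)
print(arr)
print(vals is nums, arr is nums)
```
[4, 3, 22]
[4, 3]
True False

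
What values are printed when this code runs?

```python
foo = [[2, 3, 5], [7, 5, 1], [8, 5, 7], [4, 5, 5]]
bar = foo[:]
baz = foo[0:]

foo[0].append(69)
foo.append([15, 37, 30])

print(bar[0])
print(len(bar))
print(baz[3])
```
[2, 3, 5, 69]
4
[4, 5, 5]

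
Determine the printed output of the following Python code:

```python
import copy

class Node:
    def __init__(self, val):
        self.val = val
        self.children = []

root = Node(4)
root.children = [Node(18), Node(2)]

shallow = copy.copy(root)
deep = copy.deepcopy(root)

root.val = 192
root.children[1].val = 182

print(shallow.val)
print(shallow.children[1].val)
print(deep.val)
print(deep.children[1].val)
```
4
182
4
2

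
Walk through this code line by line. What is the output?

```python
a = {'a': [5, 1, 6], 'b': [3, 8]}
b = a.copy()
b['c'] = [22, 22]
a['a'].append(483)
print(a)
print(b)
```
{'a': [5, 1, 6, 483], 'b': [3, 8]}
{'a': [5, 1, 6, 483], 'b': [3, 8], 'c': [22, 22]}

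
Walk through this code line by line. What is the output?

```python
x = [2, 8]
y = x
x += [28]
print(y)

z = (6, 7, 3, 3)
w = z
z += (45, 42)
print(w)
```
[2, 8, 28]
(6, 7, 3, 3)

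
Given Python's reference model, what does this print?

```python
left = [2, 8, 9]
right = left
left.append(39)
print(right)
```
[2, 8, 9, 39]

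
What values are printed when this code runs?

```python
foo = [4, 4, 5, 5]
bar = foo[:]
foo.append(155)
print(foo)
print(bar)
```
[4, 4, 5, 5, 155]
[4, 4, 5, 5]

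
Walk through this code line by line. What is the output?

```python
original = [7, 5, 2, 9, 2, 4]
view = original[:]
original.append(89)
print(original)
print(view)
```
[7, 5, 2, 9, 2, 4, 89]
[7, 5, 2, 9, 2, 4]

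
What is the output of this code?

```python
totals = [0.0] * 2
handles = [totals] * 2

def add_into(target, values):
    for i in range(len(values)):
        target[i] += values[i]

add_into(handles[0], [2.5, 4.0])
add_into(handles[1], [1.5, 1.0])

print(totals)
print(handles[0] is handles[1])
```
[4.0, 5.0]
True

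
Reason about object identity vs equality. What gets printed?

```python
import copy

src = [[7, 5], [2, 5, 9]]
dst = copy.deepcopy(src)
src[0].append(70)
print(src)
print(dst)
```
[[7, 5, 70], [2, 5, 9]]
[[7, 5], [2, 5, 9]]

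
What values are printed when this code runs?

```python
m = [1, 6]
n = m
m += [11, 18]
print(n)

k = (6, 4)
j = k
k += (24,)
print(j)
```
[1, 6, 11, 18]
(6, 4)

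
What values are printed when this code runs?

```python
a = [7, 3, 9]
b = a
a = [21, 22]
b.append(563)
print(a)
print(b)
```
[21, 22]
[7, 3, 9, 563]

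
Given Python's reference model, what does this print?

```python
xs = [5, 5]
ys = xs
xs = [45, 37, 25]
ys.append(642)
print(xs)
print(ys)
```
[45, 37, 25]
[5, 5, 642]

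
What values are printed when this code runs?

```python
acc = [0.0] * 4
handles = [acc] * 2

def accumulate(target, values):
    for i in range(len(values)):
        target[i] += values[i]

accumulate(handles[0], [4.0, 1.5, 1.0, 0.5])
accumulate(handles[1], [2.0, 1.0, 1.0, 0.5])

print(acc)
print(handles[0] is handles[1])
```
[6.0, 2.5, 2.0, 1.0]
True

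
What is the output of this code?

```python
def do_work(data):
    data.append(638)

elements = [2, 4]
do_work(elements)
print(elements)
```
[2, 4, 638]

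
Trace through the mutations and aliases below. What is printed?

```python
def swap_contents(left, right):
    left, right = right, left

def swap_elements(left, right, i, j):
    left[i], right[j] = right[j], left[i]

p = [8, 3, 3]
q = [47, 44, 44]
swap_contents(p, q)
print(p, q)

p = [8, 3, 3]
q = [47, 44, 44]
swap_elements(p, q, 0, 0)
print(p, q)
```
[8, 3, 3] [47, 44, 44]
[47, 3, 3] [8, 44, 44]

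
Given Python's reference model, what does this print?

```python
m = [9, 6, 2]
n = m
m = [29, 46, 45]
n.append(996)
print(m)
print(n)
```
[29, 46, 45]
[9, 6, 2, 996]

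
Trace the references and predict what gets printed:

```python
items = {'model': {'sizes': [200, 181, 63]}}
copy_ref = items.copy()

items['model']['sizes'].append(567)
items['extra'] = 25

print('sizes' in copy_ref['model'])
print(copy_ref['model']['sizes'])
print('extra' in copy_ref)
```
True
[200, 181, 63, 567]
False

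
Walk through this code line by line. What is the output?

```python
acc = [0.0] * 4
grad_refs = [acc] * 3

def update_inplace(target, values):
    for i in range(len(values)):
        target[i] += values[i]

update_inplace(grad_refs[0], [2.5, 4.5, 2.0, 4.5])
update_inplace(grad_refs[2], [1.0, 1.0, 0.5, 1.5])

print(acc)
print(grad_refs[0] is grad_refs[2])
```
[3.5, 5.5, 2.5, 6.0]
True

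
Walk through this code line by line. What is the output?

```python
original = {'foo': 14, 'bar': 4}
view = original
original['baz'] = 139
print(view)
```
{'foo': 14, 'bar': 4, 'baz': 139}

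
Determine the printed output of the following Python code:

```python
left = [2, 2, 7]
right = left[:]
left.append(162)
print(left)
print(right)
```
[2, 2, 7, 162]
[2, 2, 7]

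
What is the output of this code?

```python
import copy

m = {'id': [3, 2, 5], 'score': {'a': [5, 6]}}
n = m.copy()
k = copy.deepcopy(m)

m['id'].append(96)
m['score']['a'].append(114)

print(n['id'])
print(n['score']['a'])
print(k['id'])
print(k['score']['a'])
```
[3, 2, 5, 96]
[5, 6, 114]
[3, 2, 5]
[5, 6]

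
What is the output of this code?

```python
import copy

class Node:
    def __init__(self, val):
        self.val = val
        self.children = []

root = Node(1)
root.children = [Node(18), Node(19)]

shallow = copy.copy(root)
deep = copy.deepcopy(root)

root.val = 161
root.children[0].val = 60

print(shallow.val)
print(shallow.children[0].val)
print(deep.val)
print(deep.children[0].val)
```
1
60
1
18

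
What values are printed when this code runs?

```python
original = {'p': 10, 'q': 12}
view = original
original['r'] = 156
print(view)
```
{'p': 10, 'q': 12, 'r': 156}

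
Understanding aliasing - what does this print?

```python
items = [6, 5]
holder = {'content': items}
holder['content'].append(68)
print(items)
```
[6, 5, 68]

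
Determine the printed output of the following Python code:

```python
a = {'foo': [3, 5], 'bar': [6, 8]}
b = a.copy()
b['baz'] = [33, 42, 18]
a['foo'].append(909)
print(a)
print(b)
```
{'foo': [3, 5, 909], 'bar': [6, 8]}
{'foo': [3, 5, 909], 'bar': [6, 8], 'baz': [33, 42, 18]}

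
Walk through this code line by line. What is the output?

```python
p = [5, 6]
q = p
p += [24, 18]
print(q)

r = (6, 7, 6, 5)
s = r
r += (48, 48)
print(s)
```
[5, 6, 24, 18]
(6, 7, 6, 5)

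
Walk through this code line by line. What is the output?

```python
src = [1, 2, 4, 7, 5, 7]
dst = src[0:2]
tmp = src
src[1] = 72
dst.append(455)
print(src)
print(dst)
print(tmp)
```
[1, 72, 4, 7, 5, 7]
[1, 2, 455]
[1, 72, 4, 7, 5, 7]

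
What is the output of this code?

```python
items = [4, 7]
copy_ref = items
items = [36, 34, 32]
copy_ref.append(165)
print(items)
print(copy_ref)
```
[36, 34, 32]
[4, 7, 165]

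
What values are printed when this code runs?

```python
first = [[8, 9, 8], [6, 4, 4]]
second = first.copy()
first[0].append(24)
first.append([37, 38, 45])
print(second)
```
[[8, 9, 8, 24], [6, 4, 4]]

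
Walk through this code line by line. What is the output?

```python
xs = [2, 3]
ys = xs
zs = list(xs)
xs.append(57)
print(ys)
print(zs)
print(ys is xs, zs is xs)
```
[2, 3, 57]
[2, 3]
True False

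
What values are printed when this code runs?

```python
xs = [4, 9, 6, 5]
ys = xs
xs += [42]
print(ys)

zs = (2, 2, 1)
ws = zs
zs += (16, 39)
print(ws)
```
[4, 9, 6, 5, 42]
(2, 2, 1)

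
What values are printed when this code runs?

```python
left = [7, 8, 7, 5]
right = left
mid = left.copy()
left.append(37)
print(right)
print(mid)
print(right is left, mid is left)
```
[7, 8, 7, 5, 37]
[7, 8, 7, 5]
True False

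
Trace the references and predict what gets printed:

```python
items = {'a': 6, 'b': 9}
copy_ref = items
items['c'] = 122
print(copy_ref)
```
{'a': 6, 'b': 9, 'c': 122}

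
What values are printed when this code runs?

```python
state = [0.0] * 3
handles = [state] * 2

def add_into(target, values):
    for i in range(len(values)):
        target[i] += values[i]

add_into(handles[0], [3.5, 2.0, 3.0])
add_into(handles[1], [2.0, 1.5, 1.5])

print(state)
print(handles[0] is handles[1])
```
[5.5, 3.5, 4.5]
True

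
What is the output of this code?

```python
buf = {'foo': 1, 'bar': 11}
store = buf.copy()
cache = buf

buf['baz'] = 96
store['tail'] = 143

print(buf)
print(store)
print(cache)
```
{'foo': 1, 'bar': 11, 'baz': 96}
{'foo': 1, 'bar': 11, 'tail': 143}
{'foo': 1, 'bar': 11, 'baz': 96}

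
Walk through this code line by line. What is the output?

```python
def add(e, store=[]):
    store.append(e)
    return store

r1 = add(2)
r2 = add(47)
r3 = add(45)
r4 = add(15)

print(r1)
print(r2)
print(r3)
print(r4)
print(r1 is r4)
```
[2, 47, 45, 15]
[2, 47, 45, 15]
[2, 47, 45, 15]
[2, 47, 45, 15]
True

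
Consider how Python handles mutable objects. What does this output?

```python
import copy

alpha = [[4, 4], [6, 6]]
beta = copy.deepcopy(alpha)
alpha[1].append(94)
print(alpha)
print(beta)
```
[[4, 4], [6, 6, 94]]
[[4, 4], [6, 6]]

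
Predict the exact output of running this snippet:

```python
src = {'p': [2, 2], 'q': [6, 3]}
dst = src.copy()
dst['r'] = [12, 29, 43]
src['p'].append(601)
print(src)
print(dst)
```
{'p': [2, 2, 601], 'q': [6, 3]}
{'p': [2, 2, 601], 'q': [6, 3], 'r': [12, 29, 43]}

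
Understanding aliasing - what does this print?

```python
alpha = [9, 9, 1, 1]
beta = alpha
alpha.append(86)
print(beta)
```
[9, 9, 1, 1, 86]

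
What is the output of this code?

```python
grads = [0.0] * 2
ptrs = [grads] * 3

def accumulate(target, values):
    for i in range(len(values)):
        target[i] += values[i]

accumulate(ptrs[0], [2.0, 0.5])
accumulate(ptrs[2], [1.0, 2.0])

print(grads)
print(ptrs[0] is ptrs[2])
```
[3.0, 2.5]
True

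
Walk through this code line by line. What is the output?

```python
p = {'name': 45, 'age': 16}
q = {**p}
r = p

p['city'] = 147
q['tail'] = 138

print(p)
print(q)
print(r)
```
{'name': 45, 'age': 16, 'city': 147}
{'name': 45, 'age': 16, 'tail': 138}
{'name': 45, 'age': 16, 'city': 147}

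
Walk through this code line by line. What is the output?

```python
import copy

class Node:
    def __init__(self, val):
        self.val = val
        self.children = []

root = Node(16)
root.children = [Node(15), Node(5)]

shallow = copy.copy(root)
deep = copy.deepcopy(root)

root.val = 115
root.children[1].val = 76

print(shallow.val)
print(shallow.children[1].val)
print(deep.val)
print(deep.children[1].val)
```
16
76
16
5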